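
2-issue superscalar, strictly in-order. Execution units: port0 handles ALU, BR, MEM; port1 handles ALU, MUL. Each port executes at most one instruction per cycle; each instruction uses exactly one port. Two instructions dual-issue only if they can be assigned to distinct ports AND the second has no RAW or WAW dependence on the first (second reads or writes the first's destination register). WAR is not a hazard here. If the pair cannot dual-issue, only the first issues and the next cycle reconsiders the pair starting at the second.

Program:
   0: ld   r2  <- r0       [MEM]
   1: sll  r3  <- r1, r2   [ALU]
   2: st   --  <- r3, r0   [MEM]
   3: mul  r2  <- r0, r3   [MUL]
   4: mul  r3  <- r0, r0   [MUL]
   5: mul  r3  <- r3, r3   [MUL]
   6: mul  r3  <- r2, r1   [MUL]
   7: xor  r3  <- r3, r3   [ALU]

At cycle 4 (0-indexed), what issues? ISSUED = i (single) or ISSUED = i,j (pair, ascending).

#0 head=0: ld.MEM i0 RAW r2
#1 head=1: sll.ALU i1 RAW r3
#2 head=2: st.MEM/mul.MUL i2&i3 dual
#3 head=4: mul.MUL i4 no-port MUL/MUL
#4 head=5: mul.MUL i5 no-port MUL/MUL
#5 head=6: mul.MUL i6 RAW+WAW r3
#6 head=7: xor.ALU i7 tail

ISSUED = 5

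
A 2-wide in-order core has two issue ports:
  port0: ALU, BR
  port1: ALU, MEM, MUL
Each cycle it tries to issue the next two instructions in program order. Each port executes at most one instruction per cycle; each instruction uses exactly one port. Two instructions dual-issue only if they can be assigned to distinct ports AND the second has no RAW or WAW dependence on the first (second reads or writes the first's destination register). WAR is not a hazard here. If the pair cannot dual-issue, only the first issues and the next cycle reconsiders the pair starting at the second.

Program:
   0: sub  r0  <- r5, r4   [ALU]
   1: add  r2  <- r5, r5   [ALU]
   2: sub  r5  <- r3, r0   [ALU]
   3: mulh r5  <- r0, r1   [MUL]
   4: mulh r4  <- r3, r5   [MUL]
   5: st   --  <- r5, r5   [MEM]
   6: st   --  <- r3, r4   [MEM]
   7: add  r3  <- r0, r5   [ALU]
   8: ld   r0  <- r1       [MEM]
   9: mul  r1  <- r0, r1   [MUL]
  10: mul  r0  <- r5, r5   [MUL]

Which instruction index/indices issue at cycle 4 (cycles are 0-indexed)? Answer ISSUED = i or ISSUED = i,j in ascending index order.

ISSUED = 5

  cy0 -> i0&i1 (sub+add) dual
  cy1 -> i2 (sub) WAW r5
  cy2 -> i3 (mulh) no-port MUL/MUL
  cy3 -> i4 (mulh) no-port MUL/MEM
  cy4 -> i5 (st) no-port MEM/MEM
  cy5 -> i6&i7 (st+add) dual
  cy6 -> i8 (ld) no-port MEM/MUL
  cy7 -> i9 (mul) no-port MUL/MUL
  cy8 -> i10 (mul) tail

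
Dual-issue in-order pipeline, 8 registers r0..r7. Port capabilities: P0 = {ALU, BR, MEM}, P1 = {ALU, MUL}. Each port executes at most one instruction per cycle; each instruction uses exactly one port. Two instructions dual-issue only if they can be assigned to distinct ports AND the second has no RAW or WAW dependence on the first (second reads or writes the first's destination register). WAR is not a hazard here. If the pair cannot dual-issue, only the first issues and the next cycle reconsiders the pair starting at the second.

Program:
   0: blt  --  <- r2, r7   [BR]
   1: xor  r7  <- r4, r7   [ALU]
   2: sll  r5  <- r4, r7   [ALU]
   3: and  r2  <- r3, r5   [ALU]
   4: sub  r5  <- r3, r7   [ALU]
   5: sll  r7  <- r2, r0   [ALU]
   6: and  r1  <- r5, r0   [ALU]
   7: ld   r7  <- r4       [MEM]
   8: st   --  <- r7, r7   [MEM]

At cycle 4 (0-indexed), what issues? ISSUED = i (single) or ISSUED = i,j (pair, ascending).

ISSUED = 7

t=0 i0,i1:blt.BR;xor.ALU ; dual
t=1 i2:sll.ALU ; RAW r5
t=2 i3,i4:and.ALU;sub.ALU ; dual
t=3 i5,i6:sll.ALU;and.ALU ; dual
t=4 i7:ld.MEM ; no-port MEM/MEM
t=5 i8:st.MEM ; tail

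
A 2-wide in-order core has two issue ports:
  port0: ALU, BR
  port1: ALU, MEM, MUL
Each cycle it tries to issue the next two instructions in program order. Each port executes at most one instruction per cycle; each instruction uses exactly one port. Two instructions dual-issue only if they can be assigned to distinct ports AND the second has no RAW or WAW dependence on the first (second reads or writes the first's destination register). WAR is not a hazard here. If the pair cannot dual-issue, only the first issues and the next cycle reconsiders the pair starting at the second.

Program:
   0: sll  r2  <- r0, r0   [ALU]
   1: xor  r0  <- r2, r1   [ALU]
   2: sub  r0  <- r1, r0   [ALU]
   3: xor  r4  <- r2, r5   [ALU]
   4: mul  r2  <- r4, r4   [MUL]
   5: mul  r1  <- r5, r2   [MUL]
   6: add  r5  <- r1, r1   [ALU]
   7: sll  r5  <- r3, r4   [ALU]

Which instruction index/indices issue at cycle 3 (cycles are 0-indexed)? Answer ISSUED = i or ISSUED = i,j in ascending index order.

0. sll @i0  | RAW r2
1. xor @i1  | RAW+WAW r0
2. sub/xor @i2,i3  | dual
3. mul @i4  | no-port MUL/MUL
4. mul @i5  | RAW r1
5. add @i6  | WAW r5
6. sll @i7  | tail

ISSUED = 4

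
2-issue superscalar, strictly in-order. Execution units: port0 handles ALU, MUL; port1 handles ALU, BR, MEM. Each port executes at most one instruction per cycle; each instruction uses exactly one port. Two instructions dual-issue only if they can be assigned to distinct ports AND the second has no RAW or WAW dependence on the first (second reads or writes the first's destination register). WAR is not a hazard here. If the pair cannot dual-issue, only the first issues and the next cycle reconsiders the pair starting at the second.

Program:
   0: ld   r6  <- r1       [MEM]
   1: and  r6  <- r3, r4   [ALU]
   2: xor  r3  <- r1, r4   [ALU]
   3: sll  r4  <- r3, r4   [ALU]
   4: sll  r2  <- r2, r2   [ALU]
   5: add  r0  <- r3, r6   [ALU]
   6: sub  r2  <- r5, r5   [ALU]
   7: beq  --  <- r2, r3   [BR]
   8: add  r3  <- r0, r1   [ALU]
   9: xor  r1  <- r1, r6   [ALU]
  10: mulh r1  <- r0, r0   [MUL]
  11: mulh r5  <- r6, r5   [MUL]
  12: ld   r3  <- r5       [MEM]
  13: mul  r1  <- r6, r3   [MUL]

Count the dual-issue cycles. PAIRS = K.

PAIRS = 4

[0] i0  ld.MEM  -- WAW r6
[1] i1&i2  and.ALU/xor.ALU  -- 2-wide
[2] i3&i4  sll.ALU/sll.ALU  -- 2-wide
[3] i5&i6  add.ALU/sub.ALU  -- 2-wide
[4] i7&i8  beq.BR/add.ALU  -- 2-wide
[5] i9  xor.ALU  -- WAW r1
[6] i10  mulh.MUL  -- no-port MUL/MUL
[7] i11  mulh.MUL  -- RAW r5
[8] i12  ld.MEM  -- RAW r3
[9] i13  mul.MUL  -- tail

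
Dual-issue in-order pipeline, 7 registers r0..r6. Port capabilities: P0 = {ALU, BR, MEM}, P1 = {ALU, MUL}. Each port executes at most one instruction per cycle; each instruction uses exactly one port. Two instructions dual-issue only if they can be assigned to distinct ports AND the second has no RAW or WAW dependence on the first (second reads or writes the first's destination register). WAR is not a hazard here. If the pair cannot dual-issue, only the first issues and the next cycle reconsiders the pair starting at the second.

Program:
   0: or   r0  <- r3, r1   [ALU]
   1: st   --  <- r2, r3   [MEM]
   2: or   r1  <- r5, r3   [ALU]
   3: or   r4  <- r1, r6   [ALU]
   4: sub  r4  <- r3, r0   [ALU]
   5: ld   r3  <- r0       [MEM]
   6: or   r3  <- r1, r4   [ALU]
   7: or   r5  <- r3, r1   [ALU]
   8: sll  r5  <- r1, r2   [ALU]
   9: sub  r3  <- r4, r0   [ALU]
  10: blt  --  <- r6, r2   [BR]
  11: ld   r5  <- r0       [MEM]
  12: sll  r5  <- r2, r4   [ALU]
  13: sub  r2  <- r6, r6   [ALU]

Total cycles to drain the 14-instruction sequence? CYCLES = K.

CYCLES = 10

[0] i0/i1  or.ALU;st.MEM  -- pair
[1] i2  or.ALU  -- RAW r1
[2] i3  or.ALU  -- WAW r4
[3] i4/i5  sub.ALU;ld.MEM  -- pair
[4] i6  or.ALU  -- RAW r3
[5] i7  or.ALU  -- WAW r5
[6] i8/i9  sll.ALU;sub.ALU  -- pair
[7] i10  blt.BR  -- no-port BR/MEM
[8] i11  ld.MEM  -- WAW r5
[9] i12/i13  sll.ALU;sub.ALU  -- pair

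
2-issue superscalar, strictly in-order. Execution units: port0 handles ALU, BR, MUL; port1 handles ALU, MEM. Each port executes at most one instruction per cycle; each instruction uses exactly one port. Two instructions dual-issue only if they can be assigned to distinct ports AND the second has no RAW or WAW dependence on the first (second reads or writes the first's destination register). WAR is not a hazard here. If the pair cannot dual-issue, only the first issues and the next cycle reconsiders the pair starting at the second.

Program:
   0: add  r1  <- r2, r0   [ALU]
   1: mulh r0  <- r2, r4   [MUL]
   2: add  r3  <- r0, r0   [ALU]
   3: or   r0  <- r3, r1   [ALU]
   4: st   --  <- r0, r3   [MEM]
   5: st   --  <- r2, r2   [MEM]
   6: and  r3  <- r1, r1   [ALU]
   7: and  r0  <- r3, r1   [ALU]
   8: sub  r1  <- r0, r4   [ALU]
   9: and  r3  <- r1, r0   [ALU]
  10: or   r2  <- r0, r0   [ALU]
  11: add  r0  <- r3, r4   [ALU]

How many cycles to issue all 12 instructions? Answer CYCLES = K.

CYCLES = 9

#0 head=0: add.ALU mulh.MUL i0/i1 2-wide
#1 head=2: add.ALU i2 RAW r3
#2 head=3: or.ALU i3 RAW r0
#3 head=4: st.MEM i4 no-port MEM/MEM
#4 head=5: st.MEM and.ALU i5/i6 2-wide
#5 head=7: and.ALU i7 RAW r0
#6 head=8: sub.ALU i8 RAW r1
#7 head=9: and.ALU or.ALU i9/i10 2-wide
#8 head=11: add.ALU i11 tail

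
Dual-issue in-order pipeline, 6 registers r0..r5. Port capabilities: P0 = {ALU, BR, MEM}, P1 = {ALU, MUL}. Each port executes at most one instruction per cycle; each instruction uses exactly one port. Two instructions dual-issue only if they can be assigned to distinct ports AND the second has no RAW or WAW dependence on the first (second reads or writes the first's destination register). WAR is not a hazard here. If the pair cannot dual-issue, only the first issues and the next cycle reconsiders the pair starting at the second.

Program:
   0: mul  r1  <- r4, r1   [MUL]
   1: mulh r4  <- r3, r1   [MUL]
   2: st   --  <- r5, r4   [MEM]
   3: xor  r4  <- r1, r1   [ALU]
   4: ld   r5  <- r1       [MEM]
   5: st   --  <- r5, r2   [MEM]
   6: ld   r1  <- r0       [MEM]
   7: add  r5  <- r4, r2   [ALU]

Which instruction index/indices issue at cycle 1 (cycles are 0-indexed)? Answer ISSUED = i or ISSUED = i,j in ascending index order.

ISSUED = 1

t=0 i0:mul ; no-port MUL/MUL
t=1 i1:mulh ; RAW r4
t=2 i2/i3:st;xor ; pair
t=3 i4:ld ; no-port MEM/MEM
t=4 i5:st ; no-port MEM/MEM
t=5 i6/i7:ld;add ; pair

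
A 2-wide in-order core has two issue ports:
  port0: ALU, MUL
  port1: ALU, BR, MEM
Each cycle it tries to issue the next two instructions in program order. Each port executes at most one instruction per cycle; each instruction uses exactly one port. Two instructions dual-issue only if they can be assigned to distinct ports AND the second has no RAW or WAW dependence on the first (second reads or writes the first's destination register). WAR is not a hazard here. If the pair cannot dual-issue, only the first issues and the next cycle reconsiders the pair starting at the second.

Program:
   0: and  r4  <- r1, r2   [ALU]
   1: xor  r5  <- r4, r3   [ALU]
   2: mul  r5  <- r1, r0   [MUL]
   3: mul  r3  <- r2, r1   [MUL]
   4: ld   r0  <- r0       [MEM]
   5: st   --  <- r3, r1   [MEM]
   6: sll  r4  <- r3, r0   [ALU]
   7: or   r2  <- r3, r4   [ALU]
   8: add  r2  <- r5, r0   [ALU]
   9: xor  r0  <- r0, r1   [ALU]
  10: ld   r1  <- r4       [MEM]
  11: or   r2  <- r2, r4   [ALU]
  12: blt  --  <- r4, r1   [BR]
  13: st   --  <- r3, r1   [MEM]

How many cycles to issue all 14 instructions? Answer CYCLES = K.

t=0 i0:and ; RAW r4
t=1 i1:xor ; WAW r5
t=2 i2:mul ; no-port MUL/MUL
t=3 i3,i4:mul+ld ; 2-wide
t=4 i5,i6:st+sll ; 2-wide
t=5 i7:or ; WAW r2
t=6 i8,i9:add+xor ; 2-wide
t=7 i10,i11:ld+or ; 2-wide
t=8 i12:blt ; no-port BR/MEM
t=9 i13:st ; tail

CYCLES = 10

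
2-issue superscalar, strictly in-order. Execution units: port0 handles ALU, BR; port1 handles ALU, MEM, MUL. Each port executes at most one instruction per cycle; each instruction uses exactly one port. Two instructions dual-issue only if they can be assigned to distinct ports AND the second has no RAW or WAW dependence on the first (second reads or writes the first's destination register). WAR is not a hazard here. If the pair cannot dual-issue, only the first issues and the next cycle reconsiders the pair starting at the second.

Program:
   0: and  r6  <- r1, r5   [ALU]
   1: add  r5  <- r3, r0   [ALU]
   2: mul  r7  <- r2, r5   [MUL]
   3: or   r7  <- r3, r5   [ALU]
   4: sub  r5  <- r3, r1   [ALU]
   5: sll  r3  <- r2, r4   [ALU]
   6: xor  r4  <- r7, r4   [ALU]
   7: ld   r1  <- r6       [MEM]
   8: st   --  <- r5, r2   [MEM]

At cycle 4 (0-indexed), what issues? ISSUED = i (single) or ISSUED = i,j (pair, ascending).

c0: i0&i1 and/add  2-wide
c1: i2 mul  WAW r7
c2: i3&i4 or/sub  2-wide
c3: i5&i6 sll/xor  2-wide
c4: i7 ld  no-port MEM/MEM
c5: i8 st  tail

ISSUED = 7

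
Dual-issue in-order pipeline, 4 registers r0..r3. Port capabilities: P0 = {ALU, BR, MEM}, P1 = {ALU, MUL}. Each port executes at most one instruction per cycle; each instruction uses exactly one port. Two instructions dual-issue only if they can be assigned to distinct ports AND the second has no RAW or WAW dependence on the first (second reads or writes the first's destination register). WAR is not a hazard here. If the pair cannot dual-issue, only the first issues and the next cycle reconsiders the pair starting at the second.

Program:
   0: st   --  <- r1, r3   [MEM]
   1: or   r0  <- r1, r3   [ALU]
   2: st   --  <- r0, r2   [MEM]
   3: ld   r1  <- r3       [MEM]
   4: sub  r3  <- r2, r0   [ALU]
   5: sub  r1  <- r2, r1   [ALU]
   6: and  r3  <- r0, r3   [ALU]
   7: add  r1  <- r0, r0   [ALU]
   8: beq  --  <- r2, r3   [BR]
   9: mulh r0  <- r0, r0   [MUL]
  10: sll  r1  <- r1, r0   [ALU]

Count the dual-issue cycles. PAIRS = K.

PAIRS = 4

  cy0 -> i0+i1 (st+or) 2-wide
  cy1 -> i2 (st) no-port MEM/MEM
  cy2 -> i3+i4 (ld+sub) 2-wide
  cy3 -> i5+i6 (sub+and) 2-wide
  cy4 -> i7+i8 (add+beq) 2-wide
  cy5 -> i9 (mulh) RAW r0
  cy6 -> i10 (sll) tail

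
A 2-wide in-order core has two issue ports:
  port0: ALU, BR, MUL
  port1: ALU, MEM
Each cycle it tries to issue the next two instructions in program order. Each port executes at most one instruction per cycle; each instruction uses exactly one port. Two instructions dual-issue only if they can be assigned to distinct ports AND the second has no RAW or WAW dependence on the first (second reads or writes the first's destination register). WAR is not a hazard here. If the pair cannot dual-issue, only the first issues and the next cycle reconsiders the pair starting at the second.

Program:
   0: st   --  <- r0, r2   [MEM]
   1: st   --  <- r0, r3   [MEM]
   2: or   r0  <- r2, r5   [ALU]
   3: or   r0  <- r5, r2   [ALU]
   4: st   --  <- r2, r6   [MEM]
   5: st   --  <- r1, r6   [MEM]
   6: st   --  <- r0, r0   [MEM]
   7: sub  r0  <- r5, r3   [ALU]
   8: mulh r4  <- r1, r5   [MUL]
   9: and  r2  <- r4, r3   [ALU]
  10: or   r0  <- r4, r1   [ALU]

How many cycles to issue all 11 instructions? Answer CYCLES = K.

  cy0 -> i0 (st.MEM) no-port MEM/MEM
  cy1 -> i1,i2 (st.MEM+or.ALU) 2-wide
  cy2 -> i3,i4 (or.ALU+st.MEM) 2-wide
  cy3 -> i5 (st.MEM) no-port MEM/MEM
  cy4 -> i6,i7 (st.MEM+sub.ALU) 2-wide
  cy5 -> i8 (mulh.MUL) RAW r4
  cy6 -> i9,i10 (and.ALU+or.ALU) 2-wide

CYCLES = 7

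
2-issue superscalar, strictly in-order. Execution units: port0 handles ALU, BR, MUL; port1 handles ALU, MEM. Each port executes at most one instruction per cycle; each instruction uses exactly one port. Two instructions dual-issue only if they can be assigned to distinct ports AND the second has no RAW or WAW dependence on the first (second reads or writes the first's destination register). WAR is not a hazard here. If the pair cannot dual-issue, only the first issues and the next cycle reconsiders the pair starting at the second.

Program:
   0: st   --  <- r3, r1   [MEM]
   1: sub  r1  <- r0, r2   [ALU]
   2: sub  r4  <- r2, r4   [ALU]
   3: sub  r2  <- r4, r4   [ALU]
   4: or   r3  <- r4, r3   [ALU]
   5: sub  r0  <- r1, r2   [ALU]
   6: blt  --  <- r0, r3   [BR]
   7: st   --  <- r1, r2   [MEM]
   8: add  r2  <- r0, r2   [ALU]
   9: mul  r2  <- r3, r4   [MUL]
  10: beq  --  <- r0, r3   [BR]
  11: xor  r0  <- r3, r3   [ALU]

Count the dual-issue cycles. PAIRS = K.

PAIRS = 4

[0] i0/i1  st+sub  -- dual
[1] i2  sub  -- RAW r4
[2] i3/i4  sub+or  -- dual
[3] i5  sub  -- RAW r0
[4] i6/i7  blt+st  -- dual
[5] i8  add  -- WAW r2
[6] i9  mul  -- no-port MUL/BR
[7] i10/i11  beq+xor  -- dual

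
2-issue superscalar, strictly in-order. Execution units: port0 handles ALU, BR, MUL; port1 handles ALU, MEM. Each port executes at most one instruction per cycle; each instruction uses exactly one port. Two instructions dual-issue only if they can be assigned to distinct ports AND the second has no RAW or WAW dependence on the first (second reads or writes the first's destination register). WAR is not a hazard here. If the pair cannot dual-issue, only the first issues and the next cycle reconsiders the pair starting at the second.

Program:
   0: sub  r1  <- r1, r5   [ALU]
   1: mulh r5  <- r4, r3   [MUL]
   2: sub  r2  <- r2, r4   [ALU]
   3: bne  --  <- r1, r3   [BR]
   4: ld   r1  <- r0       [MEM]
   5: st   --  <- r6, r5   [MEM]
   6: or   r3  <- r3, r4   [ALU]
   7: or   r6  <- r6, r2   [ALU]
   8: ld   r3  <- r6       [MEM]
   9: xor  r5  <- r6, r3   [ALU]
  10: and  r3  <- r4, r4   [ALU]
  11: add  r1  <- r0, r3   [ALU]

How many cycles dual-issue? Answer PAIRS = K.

PAIRS = 4

[0] i0+i1  sub/mulh  -- 2-wide
[1] i2+i3  sub/bne  -- 2-wide
[2] i4  ld  -- no-port MEM/MEM
[3] i5+i6  st/or  -- 2-wide
[4] i7  or  -- RAW r6
[5] i8  ld  -- RAW r3
[6] i9+i10  xor/and  -- 2-wide
[7] i11  add  -- tail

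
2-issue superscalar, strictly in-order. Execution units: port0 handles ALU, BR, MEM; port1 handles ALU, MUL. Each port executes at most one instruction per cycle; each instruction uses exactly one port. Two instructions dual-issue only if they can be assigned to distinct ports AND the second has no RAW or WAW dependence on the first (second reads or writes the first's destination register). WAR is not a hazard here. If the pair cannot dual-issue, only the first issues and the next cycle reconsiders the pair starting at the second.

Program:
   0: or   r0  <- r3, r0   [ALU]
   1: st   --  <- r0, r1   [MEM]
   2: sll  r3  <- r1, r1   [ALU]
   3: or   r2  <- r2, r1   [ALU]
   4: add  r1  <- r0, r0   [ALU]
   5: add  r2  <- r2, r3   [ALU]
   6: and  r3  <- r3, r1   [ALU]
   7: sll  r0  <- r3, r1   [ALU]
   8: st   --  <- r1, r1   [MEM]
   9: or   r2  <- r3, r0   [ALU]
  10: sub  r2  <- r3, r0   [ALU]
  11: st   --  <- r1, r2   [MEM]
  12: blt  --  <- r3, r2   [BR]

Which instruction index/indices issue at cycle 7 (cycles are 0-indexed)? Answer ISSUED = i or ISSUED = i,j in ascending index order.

ISSUED = 11

0. or.ALU @i0  | RAW r0
1. st.MEM sll.ALU @i1,i2  | pair
2. or.ALU add.ALU @i3,i4  | pair
3. add.ALU and.ALU @i5,i6  | pair
4. sll.ALU st.MEM @i7,i8  | pair
5. or.ALU @i9  | WAW r2
6. sub.ALU @i10  | RAW r2
7. st.MEM @i11  | no-port MEM/BR
8. blt.BR @i12  | tail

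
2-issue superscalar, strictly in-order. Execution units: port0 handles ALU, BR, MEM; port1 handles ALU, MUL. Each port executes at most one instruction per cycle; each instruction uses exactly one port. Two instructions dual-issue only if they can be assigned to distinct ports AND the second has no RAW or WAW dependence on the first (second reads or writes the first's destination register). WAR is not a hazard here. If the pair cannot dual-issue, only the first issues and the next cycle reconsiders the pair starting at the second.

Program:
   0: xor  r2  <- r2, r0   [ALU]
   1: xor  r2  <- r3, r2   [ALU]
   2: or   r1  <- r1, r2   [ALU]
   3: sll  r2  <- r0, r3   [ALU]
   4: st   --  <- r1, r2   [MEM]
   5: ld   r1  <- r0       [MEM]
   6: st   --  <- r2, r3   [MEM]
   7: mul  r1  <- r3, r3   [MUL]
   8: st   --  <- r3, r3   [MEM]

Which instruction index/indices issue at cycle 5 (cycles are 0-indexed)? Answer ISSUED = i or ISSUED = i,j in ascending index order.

t=0 i0:xor.ALU ; RAW+WAW r2
t=1 i1:xor.ALU ; RAW r2
t=2 i2+i3:or.ALU sll.ALU ; pair
t=3 i4:st.MEM ; no-port MEM/MEM
t=4 i5:ld.MEM ; no-port MEM/MEM
t=5 i6+i7:st.MEM mul.MUL ; pair
t=6 i8:st.MEM ; tail

ISSUED = 6,7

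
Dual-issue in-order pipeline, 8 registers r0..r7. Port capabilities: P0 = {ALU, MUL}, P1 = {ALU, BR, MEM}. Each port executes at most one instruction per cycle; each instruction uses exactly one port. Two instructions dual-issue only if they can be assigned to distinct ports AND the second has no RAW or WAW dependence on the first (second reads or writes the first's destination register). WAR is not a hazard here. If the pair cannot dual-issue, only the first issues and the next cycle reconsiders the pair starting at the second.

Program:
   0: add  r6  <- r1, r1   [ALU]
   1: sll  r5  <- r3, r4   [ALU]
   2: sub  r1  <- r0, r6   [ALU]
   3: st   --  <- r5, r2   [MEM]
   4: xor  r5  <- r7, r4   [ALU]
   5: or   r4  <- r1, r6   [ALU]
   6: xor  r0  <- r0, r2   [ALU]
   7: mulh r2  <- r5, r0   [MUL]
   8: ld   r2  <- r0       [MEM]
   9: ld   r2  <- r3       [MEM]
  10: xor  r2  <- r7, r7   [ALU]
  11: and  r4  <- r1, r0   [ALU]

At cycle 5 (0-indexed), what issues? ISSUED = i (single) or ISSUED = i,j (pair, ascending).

[0] i0&i1  add+sll  -- pair
[1] i2&i3  sub+st  -- pair
[2] i4&i5  xor+or  -- pair
[3] i6  xor  -- RAW r0
[4] i7  mulh  -- WAW r2
[5] i8  ld  -- no-port MEM/MEM
[6] i9  ld  -- WAW r2
[7] i10&i11  xor+and  -- pair

ISSUED = 8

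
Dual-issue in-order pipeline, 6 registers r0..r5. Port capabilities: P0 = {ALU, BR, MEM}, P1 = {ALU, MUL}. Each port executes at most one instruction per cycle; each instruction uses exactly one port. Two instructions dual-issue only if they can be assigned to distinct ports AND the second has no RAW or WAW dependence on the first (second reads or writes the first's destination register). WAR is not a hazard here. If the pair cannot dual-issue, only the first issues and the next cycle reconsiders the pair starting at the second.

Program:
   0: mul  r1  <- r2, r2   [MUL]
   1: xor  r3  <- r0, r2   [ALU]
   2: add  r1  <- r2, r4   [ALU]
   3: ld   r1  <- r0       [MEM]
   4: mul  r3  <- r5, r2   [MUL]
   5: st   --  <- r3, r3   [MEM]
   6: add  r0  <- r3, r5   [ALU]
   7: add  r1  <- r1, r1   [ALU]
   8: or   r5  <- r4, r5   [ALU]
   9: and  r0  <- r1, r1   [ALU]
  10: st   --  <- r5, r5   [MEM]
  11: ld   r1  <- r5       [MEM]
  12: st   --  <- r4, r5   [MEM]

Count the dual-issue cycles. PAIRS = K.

PAIRS = 5

  cy0 -> i0+i1 (mul+xor) 2-wide
  cy1 -> i2 (add) WAW r1
  cy2 -> i3+i4 (ld+mul) 2-wide
  cy3 -> i5+i6 (st+add) 2-wide
  cy4 -> i7+i8 (add+or) 2-wide
  cy5 -> i9+i10 (and+st) 2-wide
  cy6 -> i11 (ld) no-port MEM/MEM
  cy7 -> i12 (st) tail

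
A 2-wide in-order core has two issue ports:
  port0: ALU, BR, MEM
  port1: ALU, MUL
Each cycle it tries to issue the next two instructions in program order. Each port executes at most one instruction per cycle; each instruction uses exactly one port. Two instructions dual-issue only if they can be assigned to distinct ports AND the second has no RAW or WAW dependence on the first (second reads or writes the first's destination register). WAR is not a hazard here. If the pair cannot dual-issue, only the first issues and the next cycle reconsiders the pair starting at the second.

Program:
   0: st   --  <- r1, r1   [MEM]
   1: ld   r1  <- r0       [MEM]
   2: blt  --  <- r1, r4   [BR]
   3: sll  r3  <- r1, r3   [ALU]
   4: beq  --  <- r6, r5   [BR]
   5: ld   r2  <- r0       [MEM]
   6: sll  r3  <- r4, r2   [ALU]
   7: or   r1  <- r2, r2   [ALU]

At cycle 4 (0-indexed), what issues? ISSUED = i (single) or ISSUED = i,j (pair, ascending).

ISSUED = 5

  cy0 -> i0 (st.MEM) no-port MEM/MEM
  cy1 -> i1 (ld.MEM) no-port MEM/BR
  cy2 -> i2,i3 (blt.BR/sll.ALU) 2-wide
  cy3 -> i4 (beq.BR) no-port BR/MEM
  cy4 -> i5 (ld.MEM) RAW r2
  cy5 -> i6,i7 (sll.ALU/or.ALU) 2-wide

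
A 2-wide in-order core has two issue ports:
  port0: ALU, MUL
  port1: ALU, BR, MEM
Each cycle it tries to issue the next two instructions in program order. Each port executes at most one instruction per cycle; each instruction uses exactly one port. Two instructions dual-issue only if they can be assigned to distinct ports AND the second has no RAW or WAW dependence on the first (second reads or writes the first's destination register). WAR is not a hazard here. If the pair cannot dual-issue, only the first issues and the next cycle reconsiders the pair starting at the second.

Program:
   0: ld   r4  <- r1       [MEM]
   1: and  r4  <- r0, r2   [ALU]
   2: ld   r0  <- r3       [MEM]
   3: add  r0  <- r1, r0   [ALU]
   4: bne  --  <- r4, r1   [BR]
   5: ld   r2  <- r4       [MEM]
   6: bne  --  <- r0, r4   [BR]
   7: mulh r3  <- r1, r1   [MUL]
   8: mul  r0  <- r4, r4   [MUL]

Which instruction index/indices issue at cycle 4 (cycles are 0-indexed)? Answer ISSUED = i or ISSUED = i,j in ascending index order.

[0] i0  ld.MEM  -- WAW r4
[1] i1&i2  and.ALU;ld.MEM  -- 2-wide
[2] i3&i4  add.ALU;bne.BR  -- 2-wide
[3] i5  ld.MEM  -- no-port MEM/BR
[4] i6&i7  bne.BR;mulh.MUL  -- 2-wide
[5] i8  mul.MUL  -- tail

ISSUED = 6,7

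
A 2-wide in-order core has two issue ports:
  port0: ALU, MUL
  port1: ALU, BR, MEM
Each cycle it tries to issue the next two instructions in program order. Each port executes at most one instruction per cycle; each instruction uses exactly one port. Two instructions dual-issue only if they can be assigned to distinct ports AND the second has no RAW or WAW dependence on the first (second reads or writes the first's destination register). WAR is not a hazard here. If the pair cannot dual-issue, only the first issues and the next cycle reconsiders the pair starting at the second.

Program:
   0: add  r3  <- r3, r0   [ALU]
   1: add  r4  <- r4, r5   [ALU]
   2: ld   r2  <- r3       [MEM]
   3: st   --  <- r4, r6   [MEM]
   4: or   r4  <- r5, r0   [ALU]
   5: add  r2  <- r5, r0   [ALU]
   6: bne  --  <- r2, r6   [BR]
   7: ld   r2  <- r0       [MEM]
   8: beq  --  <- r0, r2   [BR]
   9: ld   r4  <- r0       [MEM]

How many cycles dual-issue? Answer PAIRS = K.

t=0 i0/i1:add.ALU add.ALU ; pair
t=1 i2:ld.MEM ; no-port MEM/MEM
t=2 i3/i4:st.MEM or.ALU ; pair
t=3 i5:add.ALU ; RAW r2
t=4 i6:bne.BR ; no-port BR/MEM
t=5 i7:ld.MEM ; no-port MEM/BR
t=6 i8:beq.BR ; no-port BR/MEM
t=7 i9:ld.MEM ; tail

PAIRS = 2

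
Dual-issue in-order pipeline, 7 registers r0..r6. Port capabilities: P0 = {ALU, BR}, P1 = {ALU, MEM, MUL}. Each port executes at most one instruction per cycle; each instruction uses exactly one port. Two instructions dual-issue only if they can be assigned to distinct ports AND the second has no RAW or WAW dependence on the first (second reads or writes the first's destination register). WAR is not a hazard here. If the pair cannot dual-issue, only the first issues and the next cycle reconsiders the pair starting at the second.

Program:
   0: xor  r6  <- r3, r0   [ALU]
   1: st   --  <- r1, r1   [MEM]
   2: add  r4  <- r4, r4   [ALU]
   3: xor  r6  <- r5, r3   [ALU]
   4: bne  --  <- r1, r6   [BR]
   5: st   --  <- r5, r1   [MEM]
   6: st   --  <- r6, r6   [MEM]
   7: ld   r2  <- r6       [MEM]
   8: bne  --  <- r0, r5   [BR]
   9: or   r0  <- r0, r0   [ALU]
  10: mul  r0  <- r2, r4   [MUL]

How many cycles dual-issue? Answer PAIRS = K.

[0] i0/i1  xor/st  -- pair
[1] i2/i3  add/xor  -- pair
[2] i4/i5  bne/st  -- pair
[3] i6  st  -- no-port MEM/MEM
[4] i7/i8  ld/bne  -- pair
[5] i9  or  -- WAW r0
[6] i10  mul  -- tail

PAIRS = 4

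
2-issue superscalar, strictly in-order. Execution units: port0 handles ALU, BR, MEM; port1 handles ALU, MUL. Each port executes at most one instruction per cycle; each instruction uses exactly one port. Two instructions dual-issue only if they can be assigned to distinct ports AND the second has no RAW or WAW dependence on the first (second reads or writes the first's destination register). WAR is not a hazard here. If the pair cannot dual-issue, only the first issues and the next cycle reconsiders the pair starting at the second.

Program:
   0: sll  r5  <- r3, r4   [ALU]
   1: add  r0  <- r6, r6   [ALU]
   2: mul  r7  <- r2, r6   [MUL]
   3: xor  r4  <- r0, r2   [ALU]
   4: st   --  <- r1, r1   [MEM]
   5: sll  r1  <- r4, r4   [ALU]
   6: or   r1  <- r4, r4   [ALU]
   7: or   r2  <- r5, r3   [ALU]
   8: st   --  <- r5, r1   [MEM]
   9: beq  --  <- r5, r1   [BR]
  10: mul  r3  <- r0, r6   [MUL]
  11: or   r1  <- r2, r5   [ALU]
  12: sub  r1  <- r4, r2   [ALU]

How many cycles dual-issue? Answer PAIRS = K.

0. sll.ALU;add.ALU @i0/i1  | pair
1. mul.MUL;xor.ALU @i2/i3  | pair
2. st.MEM;sll.ALU @i4/i5  | pair
3. or.ALU;or.ALU @i6/i7  | pair
4. st.MEM @i8  | no-port MEM/BR
5. beq.BR;mul.MUL @i9/i10  | pair
6. or.ALU @i11  | WAW r1
7. sub.ALU @i12  | tail

PAIRS = 5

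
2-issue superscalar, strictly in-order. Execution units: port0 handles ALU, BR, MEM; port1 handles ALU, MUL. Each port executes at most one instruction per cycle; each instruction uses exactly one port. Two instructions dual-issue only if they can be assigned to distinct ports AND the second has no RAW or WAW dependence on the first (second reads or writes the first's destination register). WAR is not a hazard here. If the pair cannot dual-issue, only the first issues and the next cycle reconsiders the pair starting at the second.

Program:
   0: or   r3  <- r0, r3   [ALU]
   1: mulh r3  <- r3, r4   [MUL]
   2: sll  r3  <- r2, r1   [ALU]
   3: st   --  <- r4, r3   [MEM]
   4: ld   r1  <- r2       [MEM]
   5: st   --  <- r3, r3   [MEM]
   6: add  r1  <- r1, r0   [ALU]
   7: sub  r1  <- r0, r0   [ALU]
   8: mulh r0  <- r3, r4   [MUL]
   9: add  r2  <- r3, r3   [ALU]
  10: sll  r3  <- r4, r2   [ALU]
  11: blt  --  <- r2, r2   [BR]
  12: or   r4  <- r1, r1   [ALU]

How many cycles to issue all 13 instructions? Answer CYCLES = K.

CYCLES = 10

c0: i0 or.ALU  RAW+WAW r3
c1: i1 mulh.MUL  WAW r3
c2: i2 sll.ALU  RAW r3
c3: i3 st.MEM  no-port MEM/MEM
c4: i4 ld.MEM  no-port MEM/MEM
c5: i5&i6 st.MEM;add.ALU  2-wide
c6: i7&i8 sub.ALU;mulh.MUL  2-wide
c7: i9 add.ALU  RAW r2
c8: i10&i11 sll.ALU;blt.BR  2-wide
c9: i12 or.ALU  tail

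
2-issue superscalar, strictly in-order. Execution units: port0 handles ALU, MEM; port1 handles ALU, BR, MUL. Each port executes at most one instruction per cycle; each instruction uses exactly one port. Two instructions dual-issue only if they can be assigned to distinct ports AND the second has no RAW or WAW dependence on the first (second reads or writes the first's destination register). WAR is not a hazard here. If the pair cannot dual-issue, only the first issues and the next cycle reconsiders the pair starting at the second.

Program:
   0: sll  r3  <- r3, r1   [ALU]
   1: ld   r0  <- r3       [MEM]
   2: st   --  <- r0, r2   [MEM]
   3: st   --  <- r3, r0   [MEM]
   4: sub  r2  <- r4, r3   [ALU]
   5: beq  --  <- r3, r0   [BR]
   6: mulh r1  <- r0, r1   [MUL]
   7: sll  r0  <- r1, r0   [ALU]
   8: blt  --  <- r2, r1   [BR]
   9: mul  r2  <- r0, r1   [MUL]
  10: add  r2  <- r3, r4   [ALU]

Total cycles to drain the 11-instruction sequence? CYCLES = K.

#0 head=0: sll i0 RAW r3
#1 head=1: ld i1 no-port MEM/MEM
#2 head=2: st i2 no-port MEM/MEM
#3 head=3: st;sub i3/i4 2-wide
#4 head=5: beq i5 no-port BR/MUL
#5 head=6: mulh i6 RAW r1
#6 head=7: sll;blt i7/i8 2-wide
#7 head=9: mul i9 WAW r2
#8 head=10: add i10 tail

CYCLES = 9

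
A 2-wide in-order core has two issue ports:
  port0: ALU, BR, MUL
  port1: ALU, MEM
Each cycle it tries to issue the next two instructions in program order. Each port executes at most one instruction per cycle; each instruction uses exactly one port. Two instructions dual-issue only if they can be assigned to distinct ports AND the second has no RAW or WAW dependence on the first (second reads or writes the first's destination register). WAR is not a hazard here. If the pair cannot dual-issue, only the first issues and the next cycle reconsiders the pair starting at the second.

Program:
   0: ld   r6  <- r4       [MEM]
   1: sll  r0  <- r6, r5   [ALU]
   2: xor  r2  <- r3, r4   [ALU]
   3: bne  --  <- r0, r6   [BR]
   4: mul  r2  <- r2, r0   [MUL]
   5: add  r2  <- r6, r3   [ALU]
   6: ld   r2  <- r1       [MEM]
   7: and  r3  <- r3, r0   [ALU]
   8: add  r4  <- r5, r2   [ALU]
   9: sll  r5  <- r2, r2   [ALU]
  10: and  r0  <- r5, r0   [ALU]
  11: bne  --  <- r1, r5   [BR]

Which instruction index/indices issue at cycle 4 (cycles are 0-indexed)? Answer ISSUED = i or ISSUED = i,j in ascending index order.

ISSUED = 5

#0 head=0: ld.MEM i0 RAW r6
#1 head=1: sll.ALU xor.ALU i1/i2 pair
#2 head=3: bne.BR i3 no-port BR/MUL
#3 head=4: mul.MUL i4 WAW r2
#4 head=5: add.ALU i5 WAW r2
#5 head=6: ld.MEM and.ALU i6/i7 pair
#6 head=8: add.ALU sll.ALU i8/i9 pair
#7 head=10: and.ALU bne.BR i10/i11 pair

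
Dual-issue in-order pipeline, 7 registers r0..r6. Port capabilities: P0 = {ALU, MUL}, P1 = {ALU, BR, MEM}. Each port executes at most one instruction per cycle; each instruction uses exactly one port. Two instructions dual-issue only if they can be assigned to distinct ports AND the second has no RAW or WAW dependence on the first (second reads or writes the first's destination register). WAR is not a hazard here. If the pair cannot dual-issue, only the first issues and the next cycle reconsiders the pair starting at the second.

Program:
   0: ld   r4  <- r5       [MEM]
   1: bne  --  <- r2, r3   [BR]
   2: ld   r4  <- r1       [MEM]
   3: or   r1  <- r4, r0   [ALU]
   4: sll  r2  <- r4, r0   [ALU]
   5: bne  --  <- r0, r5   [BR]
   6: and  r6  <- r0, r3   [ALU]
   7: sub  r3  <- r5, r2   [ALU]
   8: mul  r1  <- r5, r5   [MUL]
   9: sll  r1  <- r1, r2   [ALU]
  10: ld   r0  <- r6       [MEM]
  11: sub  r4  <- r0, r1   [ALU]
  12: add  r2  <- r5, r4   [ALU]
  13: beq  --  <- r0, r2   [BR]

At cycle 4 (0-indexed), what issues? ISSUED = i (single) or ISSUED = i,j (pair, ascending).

ISSUED = 5,6

  cy0 -> i0 (ld.MEM) no-port MEM/BR
  cy1 -> i1 (bne.BR) no-port BR/MEM
  cy2 -> i2 (ld.MEM) RAW r4
  cy3 -> i3/i4 (or.ALU sll.ALU) dual
  cy4 -> i5/i6 (bne.BR and.ALU) dual
  cy5 -> i7/i8 (sub.ALU mul.MUL) dual
  cy6 -> i9/i10 (sll.ALU ld.MEM) dual
  cy7 -> i11 (sub.ALU) RAW r4
  cy8 -> i12 (add.ALU) RAW r2
  cy9 -> i13 (beq.BR) tail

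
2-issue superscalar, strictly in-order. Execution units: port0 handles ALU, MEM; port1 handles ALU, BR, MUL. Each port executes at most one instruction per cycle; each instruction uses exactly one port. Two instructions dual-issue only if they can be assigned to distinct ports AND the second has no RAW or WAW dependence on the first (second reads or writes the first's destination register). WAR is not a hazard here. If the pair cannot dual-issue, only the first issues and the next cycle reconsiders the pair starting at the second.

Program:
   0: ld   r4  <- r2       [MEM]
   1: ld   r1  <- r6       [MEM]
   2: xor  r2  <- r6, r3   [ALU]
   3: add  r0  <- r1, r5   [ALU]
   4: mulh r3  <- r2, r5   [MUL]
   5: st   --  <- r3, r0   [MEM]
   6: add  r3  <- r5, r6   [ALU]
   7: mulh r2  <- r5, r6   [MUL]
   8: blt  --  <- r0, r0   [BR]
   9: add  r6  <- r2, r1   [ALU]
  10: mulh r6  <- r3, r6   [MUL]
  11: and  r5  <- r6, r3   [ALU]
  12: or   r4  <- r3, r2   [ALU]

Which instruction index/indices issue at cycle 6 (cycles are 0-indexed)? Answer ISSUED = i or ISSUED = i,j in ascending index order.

  cy0 -> i0 (ld.MEM) no-port MEM/MEM
  cy1 -> i1&i2 (ld.MEM+xor.ALU) pair
  cy2 -> i3&i4 (add.ALU+mulh.MUL) pair
  cy3 -> i5&i6 (st.MEM+add.ALU) pair
  cy4 -> i7 (mulh.MUL) no-port MUL/BR
  cy5 -> i8&i9 (blt.BR+add.ALU) pair
  cy6 -> i10 (mulh.MUL) RAW r6
  cy7 -> i11&i12 (and.ALU+or.ALU) pair

ISSUED = 10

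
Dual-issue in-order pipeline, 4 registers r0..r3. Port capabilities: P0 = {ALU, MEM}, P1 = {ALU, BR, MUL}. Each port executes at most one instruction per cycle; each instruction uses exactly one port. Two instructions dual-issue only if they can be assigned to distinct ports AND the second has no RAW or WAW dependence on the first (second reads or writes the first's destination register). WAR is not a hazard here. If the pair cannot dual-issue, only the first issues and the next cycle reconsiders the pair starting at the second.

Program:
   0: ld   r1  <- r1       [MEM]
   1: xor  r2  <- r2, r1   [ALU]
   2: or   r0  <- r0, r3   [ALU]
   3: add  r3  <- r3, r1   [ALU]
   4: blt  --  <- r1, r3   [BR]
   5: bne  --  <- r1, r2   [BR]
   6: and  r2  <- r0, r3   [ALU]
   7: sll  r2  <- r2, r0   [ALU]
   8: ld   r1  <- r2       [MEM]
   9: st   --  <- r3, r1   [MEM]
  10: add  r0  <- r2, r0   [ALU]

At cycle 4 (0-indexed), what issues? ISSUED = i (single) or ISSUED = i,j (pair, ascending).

[0] i0  ld  -- RAW r1
[1] i1,i2  xor+or  -- 2-wide
[2] i3  add  -- RAW r3
[3] i4  blt  -- no-port BR/BR
[4] i5,i6  bne+and  -- 2-wide
[5] i7  sll  -- RAW r2
[6] i8  ld  -- no-port MEM/MEM
[7] i9,i10  st+add  -- 2-wide

ISSUED = 5,6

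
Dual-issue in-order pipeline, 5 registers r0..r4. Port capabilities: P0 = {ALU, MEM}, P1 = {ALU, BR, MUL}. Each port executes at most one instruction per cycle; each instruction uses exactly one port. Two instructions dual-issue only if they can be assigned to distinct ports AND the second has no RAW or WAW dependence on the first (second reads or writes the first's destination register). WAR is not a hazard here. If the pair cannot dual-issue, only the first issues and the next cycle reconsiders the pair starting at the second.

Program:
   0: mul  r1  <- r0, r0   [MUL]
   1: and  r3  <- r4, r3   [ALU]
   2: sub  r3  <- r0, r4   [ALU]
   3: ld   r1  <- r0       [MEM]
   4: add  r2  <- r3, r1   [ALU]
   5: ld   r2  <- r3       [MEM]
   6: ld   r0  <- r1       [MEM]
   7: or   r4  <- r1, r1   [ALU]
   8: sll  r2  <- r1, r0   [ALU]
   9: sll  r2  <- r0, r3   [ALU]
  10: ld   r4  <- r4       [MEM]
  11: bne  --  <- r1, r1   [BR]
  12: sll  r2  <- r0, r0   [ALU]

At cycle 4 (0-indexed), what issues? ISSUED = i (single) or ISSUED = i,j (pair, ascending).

t=0 i0,i1:mul and ; dual
t=1 i2,i3:sub ld ; dual
t=2 i4:add ; WAW r2
t=3 i5:ld ; no-port MEM/MEM
t=4 i6,i7:ld or ; dual
t=5 i8:sll ; WAW r2
t=6 i9,i10:sll ld ; dual
t=7 i11,i12:bne sll ; dual

ISSUED = 6,7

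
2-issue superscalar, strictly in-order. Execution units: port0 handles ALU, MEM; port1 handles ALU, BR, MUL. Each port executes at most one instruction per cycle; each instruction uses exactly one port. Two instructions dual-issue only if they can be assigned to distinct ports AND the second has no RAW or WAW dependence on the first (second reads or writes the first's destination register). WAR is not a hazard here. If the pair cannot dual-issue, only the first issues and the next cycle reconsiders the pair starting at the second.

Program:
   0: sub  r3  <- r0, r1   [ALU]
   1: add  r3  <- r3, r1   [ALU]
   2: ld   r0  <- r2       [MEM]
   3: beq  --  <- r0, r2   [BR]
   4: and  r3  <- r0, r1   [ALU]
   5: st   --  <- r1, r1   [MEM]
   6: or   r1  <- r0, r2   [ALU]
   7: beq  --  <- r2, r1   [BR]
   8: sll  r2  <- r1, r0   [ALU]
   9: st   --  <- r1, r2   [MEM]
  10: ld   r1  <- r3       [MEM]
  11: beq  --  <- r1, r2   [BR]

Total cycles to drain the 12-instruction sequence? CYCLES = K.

#0 head=0: sub.ALU i0 RAW+WAW r3
#1 head=1: add.ALU ld.MEM i1/i2 dual
#2 head=3: beq.BR and.ALU i3/i4 dual
#3 head=5: st.MEM or.ALU i5/i6 dual
#4 head=7: beq.BR sll.ALU i7/i8 dual
#5 head=9: st.MEM i9 no-port MEM/MEM
#6 head=10: ld.MEM i10 RAW r1
#7 head=11: beq.BR i11 tail

CYCLES = 8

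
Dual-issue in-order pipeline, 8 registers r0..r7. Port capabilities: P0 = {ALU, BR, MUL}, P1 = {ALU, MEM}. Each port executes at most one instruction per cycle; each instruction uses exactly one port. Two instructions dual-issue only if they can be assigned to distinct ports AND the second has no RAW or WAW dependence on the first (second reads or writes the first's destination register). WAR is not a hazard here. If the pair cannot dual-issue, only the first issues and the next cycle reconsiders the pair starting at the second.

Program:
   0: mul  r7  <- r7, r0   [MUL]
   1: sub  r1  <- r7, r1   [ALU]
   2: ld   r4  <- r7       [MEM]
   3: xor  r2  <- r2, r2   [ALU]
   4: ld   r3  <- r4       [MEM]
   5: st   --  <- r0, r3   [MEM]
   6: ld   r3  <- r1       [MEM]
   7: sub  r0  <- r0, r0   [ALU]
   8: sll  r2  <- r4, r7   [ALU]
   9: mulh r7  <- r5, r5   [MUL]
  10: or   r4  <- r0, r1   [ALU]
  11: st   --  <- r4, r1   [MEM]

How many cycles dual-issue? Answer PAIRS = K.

PAIRS = 4

#0 head=0: mul i0 RAW r7
#1 head=1: sub ld i1,i2 pair
#2 head=3: xor ld i3,i4 pair
#3 head=5: st i5 no-port MEM/MEM
#4 head=6: ld sub i6,i7 pair
#5 head=8: sll mulh i8,i9 pair
#6 head=10: or i10 RAW r4
#7 head=11: st i11 tail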